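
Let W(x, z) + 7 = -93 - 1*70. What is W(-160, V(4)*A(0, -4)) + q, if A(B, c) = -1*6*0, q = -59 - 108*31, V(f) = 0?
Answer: -3577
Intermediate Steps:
q = -3407 (q = -59 - 3348 = -3407)
A(B, c) = 0 (A(B, c) = -6*0 = 0)
W(x, z) = -170 (W(x, z) = -7 + (-93 - 1*70) = -7 + (-93 - 70) = -7 - 163 = -170)
W(-160, V(4)*A(0, -4)) + q = -170 - 3407 = -3577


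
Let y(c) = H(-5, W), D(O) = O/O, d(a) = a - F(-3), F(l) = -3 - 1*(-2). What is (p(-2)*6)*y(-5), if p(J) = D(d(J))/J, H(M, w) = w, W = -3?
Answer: 9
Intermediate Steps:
F(l) = -1 (F(l) = -3 + 2 = -1)
d(a) = 1 + a (d(a) = a - 1*(-1) = a + 1 = 1 + a)
D(O) = 1
y(c) = -3
p(J) = 1/J
(p(-2)*6)*y(-5) = (6/(-2))*(-3) = -1/2*6*(-3) = -3*(-3) = 9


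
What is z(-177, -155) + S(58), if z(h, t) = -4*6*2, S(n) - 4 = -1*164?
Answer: -208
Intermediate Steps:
S(n) = -160 (S(n) = 4 - 1*164 = 4 - 164 = -160)
z(h, t) = -48 (z(h, t) = -24*2 = -48)
z(-177, -155) + S(58) = -48 - 160 = -208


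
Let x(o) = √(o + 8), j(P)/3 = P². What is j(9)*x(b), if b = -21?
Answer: 243*I*√13 ≈ 876.15*I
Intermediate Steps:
j(P) = 3*P²
x(o) = √(8 + o)
j(9)*x(b) = (3*9²)*√(8 - 21) = (3*81)*√(-13) = 243*(I*√13) = 243*I*√13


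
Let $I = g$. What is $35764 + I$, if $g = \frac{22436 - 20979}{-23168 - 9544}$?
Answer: $\frac{24891713}{696} \approx 35764.0$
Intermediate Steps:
$g = - \frac{31}{696}$ ($g = \frac{1457}{-32712} = 1457 \left(- \frac{1}{32712}\right) = - \frac{31}{696} \approx -0.04454$)
$I = - \frac{31}{696} \approx -0.04454$
$35764 + I = 35764 - \frac{31}{696} = \frac{24891713}{696}$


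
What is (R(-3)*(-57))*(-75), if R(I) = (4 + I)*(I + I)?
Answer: -25650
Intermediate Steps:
R(I) = 2*I*(4 + I) (R(I) = (4 + I)*(2*I) = 2*I*(4 + I))
(R(-3)*(-57))*(-75) = ((2*(-3)*(4 - 3))*(-57))*(-75) = ((2*(-3)*1)*(-57))*(-75) = -6*(-57)*(-75) = 342*(-75) = -25650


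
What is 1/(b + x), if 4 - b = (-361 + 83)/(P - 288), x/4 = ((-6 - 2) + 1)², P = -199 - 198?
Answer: 685/136722 ≈ 0.0050102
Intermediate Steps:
P = -397
x = 196 (x = 4*((-6 - 2) + 1)² = 4*(-8 + 1)² = 4*(-7)² = 4*49 = 196)
b = 2462/685 (b = 4 - (-361 + 83)/(-397 - 288) = 4 - (-278)/(-685) = 4 - (-278)*(-1)/685 = 4 - 1*278/685 = 4 - 278/685 = 2462/685 ≈ 3.5942)
1/(b + x) = 1/(2462/685 + 196) = 1/(136722/685) = 685/136722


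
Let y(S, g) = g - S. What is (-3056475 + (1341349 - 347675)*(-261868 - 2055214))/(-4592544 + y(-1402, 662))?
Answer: 2302427195743/4590480 ≈ 5.0157e+5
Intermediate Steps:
(-3056475 + (1341349 - 347675)*(-261868 - 2055214))/(-4592544 + y(-1402, 662)) = (-3056475 + (1341349 - 347675)*(-261868 - 2055214))/(-4592544 + (662 - 1*(-1402))) = (-3056475 + 993674*(-2317082))/(-4592544 + (662 + 1402)) = (-3056475 - 2302424139268)/(-4592544 + 2064) = -2302427195743/(-4590480) = -2302427195743*(-1/4590480) = 2302427195743/4590480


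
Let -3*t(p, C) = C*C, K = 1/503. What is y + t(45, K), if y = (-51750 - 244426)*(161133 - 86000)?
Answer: -16890317698640017/759027 ≈ -2.2253e+10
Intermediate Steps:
K = 1/503 ≈ 0.0019881
t(p, C) = -C²/3 (t(p, C) = -C*C/3 = -C²/3)
y = -22252591408 (y = -296176*75133 = -22252591408)
y + t(45, K) = -22252591408 - (1/503)²/3 = -22252591408 - ⅓*1/253009 = -22252591408 - 1/759027 = -16890317698640017/759027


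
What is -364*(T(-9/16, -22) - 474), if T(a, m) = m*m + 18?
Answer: -10192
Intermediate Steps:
T(a, m) = 18 + m² (T(a, m) = m² + 18 = 18 + m²)
-364*(T(-9/16, -22) - 474) = -364*((18 + (-22)²) - 474) = -364*((18 + 484) - 474) = -364*(502 - 474) = -364*28 = -10192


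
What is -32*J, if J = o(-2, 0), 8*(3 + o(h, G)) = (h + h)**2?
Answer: 32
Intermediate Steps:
o(h, G) = -3 + h**2/2 (o(h, G) = -3 + (h + h)**2/8 = -3 + (2*h)**2/8 = -3 + (4*h**2)/8 = -3 + h**2/2)
J = -1 (J = -3 + (1/2)*(-2)**2 = -3 + (1/2)*4 = -3 + 2 = -1)
-32*J = -32*(-1) = 32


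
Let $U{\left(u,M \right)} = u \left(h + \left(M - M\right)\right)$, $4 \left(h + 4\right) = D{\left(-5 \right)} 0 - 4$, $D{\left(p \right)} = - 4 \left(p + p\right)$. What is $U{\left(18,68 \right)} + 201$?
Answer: $111$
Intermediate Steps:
$D{\left(p \right)} = - 8 p$ ($D{\left(p \right)} = - 4 \cdot 2 p = - 8 p$)
$h = -5$ ($h = -4 + \frac{\left(-8\right) \left(-5\right) 0 - 4}{4} = -4 + \frac{40 \cdot 0 - 4}{4} = -4 + \frac{0 - 4}{4} = -4 + \frac{1}{4} \left(-4\right) = -4 - 1 = -5$)
$U{\left(u,M \right)} = - 5 u$ ($U{\left(u,M \right)} = u \left(-5 + \left(M - M\right)\right) = u \left(-5 + 0\right) = u \left(-5\right) = - 5 u$)
$U{\left(18,68 \right)} + 201 = \left(-5\right) 18 + 201 = -90 + 201 = 111$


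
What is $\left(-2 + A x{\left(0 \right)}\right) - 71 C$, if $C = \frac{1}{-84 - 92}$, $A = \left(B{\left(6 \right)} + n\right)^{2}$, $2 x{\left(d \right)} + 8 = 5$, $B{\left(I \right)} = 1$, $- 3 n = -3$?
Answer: $- \frac{1337}{176} \approx -7.5966$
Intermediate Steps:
$n = 1$ ($n = \left(- \frac{1}{3}\right) \left(-3\right) = 1$)
$x{\left(d \right)} = - \frac{3}{2}$ ($x{\left(d \right)} = -4 + \frac{1}{2} \cdot 5 = -4 + \frac{5}{2} = - \frac{3}{2}$)
$A = 4$ ($A = \left(1 + 1\right)^{2} = 2^{2} = 4$)
$C = - \frac{1}{176}$ ($C = \frac{1}{-176} = - \frac{1}{176} \approx -0.0056818$)
$\left(-2 + A x{\left(0 \right)}\right) - 71 C = \left(-2 + 4 \left(- \frac{3}{2}\right)\right) - - \frac{71}{176} = \left(-2 - 6\right) + \frac{71}{176} = -8 + \frac{71}{176} = - \frac{1337}{176}$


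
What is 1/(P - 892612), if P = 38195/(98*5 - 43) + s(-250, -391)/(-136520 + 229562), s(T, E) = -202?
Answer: -6931629/6186662950132 ≈ -1.1204e-6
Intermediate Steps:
P = 592274816/6931629 (P = 38195/(98*5 - 43) - 202/(-136520 + 229562) = 38195/(490 - 43) - 202/93042 = 38195/447 - 202*1/93042 = 38195*(1/447) - 101/46521 = 38195/447 - 101/46521 = 592274816/6931629 ≈ 85.445)
1/(P - 892612) = 1/(592274816/6931629 - 892612) = 1/(-6186662950132/6931629) = -6931629/6186662950132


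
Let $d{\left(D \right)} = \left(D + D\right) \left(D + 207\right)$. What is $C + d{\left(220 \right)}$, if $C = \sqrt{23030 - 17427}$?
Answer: $187880 + \sqrt{5603} \approx 1.8795 \cdot 10^{5}$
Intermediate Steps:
$C = \sqrt{5603}$ ($C = \sqrt{23030 - 17427} = \sqrt{5603} \approx 74.853$)
$d{\left(D \right)} = 2 D \left(207 + D\right)$
$C + d{\left(220 \right)} = \sqrt{5603} + 2 \cdot 220 \left(207 + 220\right) = \sqrt{5603} + 2 \cdot 220 \cdot 427 = \sqrt{5603} + 187880 = 187880 + \sqrt{5603}$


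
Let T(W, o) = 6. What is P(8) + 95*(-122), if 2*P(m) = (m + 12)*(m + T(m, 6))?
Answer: -11450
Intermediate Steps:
P(m) = (6 + m)*(12 + m)/2 (P(m) = ((m + 12)*(m + 6))/2 = ((12 + m)*(6 + m))/2 = ((6 + m)*(12 + m))/2 = (6 + m)*(12 + m)/2)
P(8) + 95*(-122) = (36 + (½)*8² + 9*8) + 95*(-122) = (36 + (½)*64 + 72) - 11590 = (36 + 32 + 72) - 11590 = 140 - 11590 = -11450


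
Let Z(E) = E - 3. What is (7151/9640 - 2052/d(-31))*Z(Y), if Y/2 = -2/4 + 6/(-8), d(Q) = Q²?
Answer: 142000859/18528080 ≈ 7.6641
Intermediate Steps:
Y = -5/2 (Y = 2*(-2/4 + 6/(-8)) = 2*(-2*¼ + 6*(-⅛)) = 2*(-½ - ¾) = 2*(-5/4) = -5/2 ≈ -2.5000)
Z(E) = -3 + E
(7151/9640 - 2052/d(-31))*Z(Y) = (7151/9640 - 2052/((-31)²))*(-3 - 5/2) = (7151*(1/9640) - 2052/961)*(-11/2) = (7151/9640 - 2052*1/961)*(-11/2) = (7151/9640 - 2052/961)*(-11/2) = -12909169/9264040*(-11/2) = 142000859/18528080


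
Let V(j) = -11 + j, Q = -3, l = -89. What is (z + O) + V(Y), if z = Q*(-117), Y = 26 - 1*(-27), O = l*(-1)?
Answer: 482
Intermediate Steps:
O = 89 (O = -89*(-1) = 89)
Y = 53 (Y = 26 + 27 = 53)
z = 351 (z = -3*(-117) = 351)
(z + O) + V(Y) = (351 + 89) + (-11 + 53) = 440 + 42 = 482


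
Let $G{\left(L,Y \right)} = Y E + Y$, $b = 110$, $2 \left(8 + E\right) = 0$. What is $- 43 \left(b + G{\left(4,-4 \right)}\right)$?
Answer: $-5934$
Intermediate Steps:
$E = -8$ ($E = -8 + \frac{1}{2} \cdot 0 = -8 + 0 = -8$)
$G{\left(L,Y \right)} = - 7 Y$ ($G{\left(L,Y \right)} = Y \left(-8\right) + Y = - 8 Y + Y = - 7 Y$)
$- 43 \left(b + G{\left(4,-4 \right)}\right) = - 43 \left(110 - -28\right) = - 43 \left(110 + 28\right) = \left(-43\right) 138 = -5934$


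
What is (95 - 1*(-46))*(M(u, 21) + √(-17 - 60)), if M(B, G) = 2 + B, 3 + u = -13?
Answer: -1974 + 141*I*√77 ≈ -1974.0 + 1237.3*I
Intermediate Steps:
u = -16 (u = -3 - 13 = -16)
(95 - 1*(-46))*(M(u, 21) + √(-17 - 60)) = (95 - 1*(-46))*((2 - 16) + √(-17 - 60)) = (95 + 46)*(-14 + √(-77)) = 141*(-14 + I*√77) = -1974 + 141*I*√77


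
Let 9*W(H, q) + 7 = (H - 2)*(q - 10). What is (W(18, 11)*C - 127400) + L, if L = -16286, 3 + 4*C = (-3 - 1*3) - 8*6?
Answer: -574801/4 ≈ -1.4370e+5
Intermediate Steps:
W(H, q) = -7/9 + (-10 + q)*(-2 + H)/9 (W(H, q) = -7/9 + ((H - 2)*(q - 10))/9 = -7/9 + ((-2 + H)*(-10 + q))/9 = -7/9 + ((-10 + q)*(-2 + H))/9 = -7/9 + (-10 + q)*(-2 + H)/9)
C = -57/4 (C = -3/4 + ((-3 - 1*3) - 8*6)/4 = -3/4 + ((-3 - 3) - 48)/4 = -3/4 + (-6 - 48)/4 = -3/4 + (1/4)*(-54) = -3/4 - 27/2 = -57/4 ≈ -14.250)
(W(18, 11)*C - 127400) + L = ((13/9 - 10/9*18 - 2/9*11 + (1/9)*18*11)*(-57/4) - 127400) - 16286 = ((13/9 - 20 - 22/9 + 22)*(-57/4) - 127400) - 16286 = (1*(-57/4) - 127400) - 16286 = (-57/4 - 127400) - 16286 = -509657/4 - 16286 = -574801/4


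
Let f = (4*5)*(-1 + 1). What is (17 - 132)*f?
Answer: 0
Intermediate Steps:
f = 0 (f = 20*0 = 0)
(17 - 132)*f = (17 - 132)*0 = -115*0 = 0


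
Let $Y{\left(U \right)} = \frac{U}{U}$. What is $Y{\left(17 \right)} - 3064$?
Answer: $-3063$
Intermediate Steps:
$Y{\left(U \right)} = 1$
$Y{\left(17 \right)} - 3064 = 1 - 3064 = -3063$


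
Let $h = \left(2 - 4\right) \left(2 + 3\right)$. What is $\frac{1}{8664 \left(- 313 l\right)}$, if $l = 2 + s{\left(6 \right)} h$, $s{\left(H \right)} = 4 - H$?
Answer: $- \frac{1}{59660304} \approx -1.6762 \cdot 10^{-8}$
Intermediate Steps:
$h = -10$ ($h = \left(-2\right) 5 = -10$)
$l = 22$ ($l = 2 + \left(4 - 6\right) \left(-10\right) = 2 - -20 = 2 + 20 = 22$)
$\frac{1}{8664 \left(- 313 l\right)} = \frac{1}{8664 \left(\left(-313\right) 22\right)} = \frac{1}{8664 \left(-6886\right)} = \frac{1}{8664} \left(- \frac{1}{6886}\right) = - \frac{1}{59660304}$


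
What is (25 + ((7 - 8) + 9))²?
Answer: 1089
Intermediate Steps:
(25 + ((7 - 8) + 9))² = (25 + (-1 + 9))² = (25 + 8)² = 33² = 1089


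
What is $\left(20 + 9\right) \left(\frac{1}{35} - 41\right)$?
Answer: $- \frac{41586}{35} \approx -1188.2$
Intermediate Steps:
$\left(20 + 9\right) \left(\frac{1}{35} - 41\right) = 29 \left(\frac{1}{35} - 41\right) = 29 \left(- \frac{1434}{35}\right) = - \frac{41586}{35}$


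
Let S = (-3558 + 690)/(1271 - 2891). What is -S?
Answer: -239/135 ≈ -1.7704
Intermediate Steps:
S = 239/135 (S = -2868/(-1620) = -2868*(-1/1620) = 239/135 ≈ 1.7704)
-S = -1*239/135 = -239/135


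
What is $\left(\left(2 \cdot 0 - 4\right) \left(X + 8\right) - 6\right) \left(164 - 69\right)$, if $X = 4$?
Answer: $-5130$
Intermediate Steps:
$\left(\left(2 \cdot 0 - 4\right) \left(X + 8\right) - 6\right) \left(164 - 69\right) = \left(\left(2 \cdot 0 - 4\right) \left(4 + 8\right) - 6\right) \left(164 - 69\right) = \left(\left(0 - 4\right) 12 - 6\right) 95 = \left(\left(-4\right) 12 - 6\right) 95 = \left(-48 - 6\right) 95 = \left(-54\right) 95 = -5130$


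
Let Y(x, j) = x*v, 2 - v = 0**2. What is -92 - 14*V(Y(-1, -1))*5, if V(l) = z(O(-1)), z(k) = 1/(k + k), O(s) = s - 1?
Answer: -149/2 ≈ -74.500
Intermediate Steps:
O(s) = -1 + s
z(k) = 1/(2*k)
v = 2 (v = 2 - 1*0**2 = 2 - 1*0 = 2 + 0 = 2)
Y(x, j) = 2*x (Y(x, j) = x*2 = 2*x)
V(l) = -1/4 (V(l) = 1/(2*(-1 - 1)) = (1/2)/(-2) = (1/2)*(-1/2) = -1/4)
-92 - 14*V(Y(-1, -1))*5 = -92 - (-7)*5/2 = -92 - 14*(-5/4) = -92 + 35/2 = -149/2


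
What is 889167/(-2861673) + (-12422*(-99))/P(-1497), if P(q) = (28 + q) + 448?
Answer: -1173376779367/973922711 ≈ -1204.8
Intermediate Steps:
P(q) = 476 + q
889167/(-2861673) + (-12422*(-99))/P(-1497) = 889167/(-2861673) + (-12422*(-99))/(476 - 1497) = 889167*(-1/2861673) + 1229778/(-1021) = -296389/953891 + 1229778*(-1/1021) = -296389/953891 - 1229778/1021 = -1173376779367/973922711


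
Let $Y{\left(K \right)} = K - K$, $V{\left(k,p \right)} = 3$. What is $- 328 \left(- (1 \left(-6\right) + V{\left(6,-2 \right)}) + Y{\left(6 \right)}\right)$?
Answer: $-984$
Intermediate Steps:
$Y{\left(K \right)} = 0$
$- 328 \left(- (1 \left(-6\right) + V{\left(6,-2 \right)}) + Y{\left(6 \right)}\right) = - 328 \left(- (1 \left(-6\right) + 3) + 0\right) = - 328 \left(- (-6 + 3) + 0\right) = - 328 \left(\left(-1\right) \left(-3\right) + 0\right) = - 328 \left(3 + 0\right) = \left(-328\right) 3 = -984$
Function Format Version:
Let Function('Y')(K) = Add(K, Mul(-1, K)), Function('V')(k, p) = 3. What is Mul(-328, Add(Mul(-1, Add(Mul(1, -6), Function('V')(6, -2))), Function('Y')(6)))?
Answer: -984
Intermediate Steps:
Function('Y')(K) = 0
Mul(-328, Add(Mul(-1, Add(Mul(1, -6), Function('V')(6, -2))), Function('Y')(6))) = Mul(-328, Add(Mul(-1, Add(Mul(1, -6), 3)), 0)) = Mul(-328, Add(Mul(-1, Add(-6, 3)), 0)) = Mul(-328, Add(Mul(-1, -3), 0)) = Mul(-328, Add(3, 0)) = Mul(-328, 3) = -984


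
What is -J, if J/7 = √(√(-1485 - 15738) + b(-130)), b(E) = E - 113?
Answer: -7*√(-243 + I*√17223) ≈ -28.509 - 112.78*I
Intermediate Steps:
b(E) = -113 + E
J = 7*√(-243 + I*√17223) (J = 7*√(√(-1485 - 15738) + (-113 - 130)) = 7*√(√(-17223) - 243) = 7*√(I*√17223 - 243) = 7*√(-243 + I*√17223) ≈ 28.509 + 112.78*I)
-J = -7*√(-243 + I*√17223)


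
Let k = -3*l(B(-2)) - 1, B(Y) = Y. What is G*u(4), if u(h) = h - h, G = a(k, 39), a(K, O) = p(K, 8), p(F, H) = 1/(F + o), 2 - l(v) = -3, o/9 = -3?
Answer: 0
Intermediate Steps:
o = -27 (o = 9*(-3) = -27)
l(v) = 5 (l(v) = 2 - 1*(-3) = 2 + 3 = 5)
p(F, H) = 1/(-27 + F) (p(F, H) = 1/(F - 27) = 1/(-27 + F))
k = -16 (k = -3*5 - 1 = -15 - 1 = -16)
a(K, O) = 1/(-27 + K)
G = -1/43 (G = 1/(-27 - 16) = 1/(-43) = -1/43 ≈ -0.023256)
u(h) = 0
G*u(4) = -1/43*0 = 0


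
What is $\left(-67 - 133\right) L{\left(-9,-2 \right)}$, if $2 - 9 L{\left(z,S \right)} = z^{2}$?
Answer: $\frac{15800}{9} \approx 1755.6$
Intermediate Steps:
$L{\left(z,S \right)} = \frac{2}{9} - \frac{z^{2}}{9}$
$\left(-67 - 133\right) L{\left(-9,-2 \right)} = \left(-67 - 133\right) \left(\frac{2}{9} - \frac{\left(-9\right)^{2}}{9}\right) = - 200 \left(\frac{2}{9} - 9\right) = \left(-200\right) \left(- \frac{79}{9}\right) = \frac{15800}{9}$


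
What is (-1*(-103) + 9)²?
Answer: 12544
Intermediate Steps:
(-1*(-103) + 9)² = (103 + 9)² = 112² = 12544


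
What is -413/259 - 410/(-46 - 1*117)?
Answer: 5553/6031 ≈ 0.92074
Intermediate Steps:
-413/259 - 410/(-46 - 1*117) = -413*1/259 - 410/(-46 - 117) = -59/37 - 410/(-163) = -59/37 - 410*(-1/163) = -59/37 + 410/163 = 5553/6031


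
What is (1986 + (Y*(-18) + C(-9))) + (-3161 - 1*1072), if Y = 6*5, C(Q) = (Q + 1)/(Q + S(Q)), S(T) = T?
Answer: -25079/9 ≈ -2786.6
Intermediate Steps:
C(Q) = (1 + Q)/(2*Q) (C(Q) = (Q + 1)/(Q + Q) = (1 + Q)/((2*Q)) = (1 + Q)*(1/(2*Q)) = (1 + Q)/(2*Q))
Y = 30
(1986 + (Y*(-18) + C(-9))) + (-3161 - 1*1072) = (1986 + (30*(-18) + (½)*(1 - 9)/(-9))) + (-3161 - 1*1072) = (1986 + (-540 + (½)*(-⅑)*(-8))) + (-3161 - 1072) = (1986 + (-540 + 4/9)) - 4233 = (1986 - 4856/9) - 4233 = 13018/9 - 4233 = -25079/9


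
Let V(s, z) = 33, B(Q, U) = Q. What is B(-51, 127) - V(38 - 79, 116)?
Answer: -84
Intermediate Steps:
B(-51, 127) - V(38 - 79, 116) = -51 - 1*33 = -51 - 33 = -84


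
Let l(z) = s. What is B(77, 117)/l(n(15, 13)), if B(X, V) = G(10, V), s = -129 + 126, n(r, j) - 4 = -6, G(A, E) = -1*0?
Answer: 0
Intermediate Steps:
G(A, E) = 0
n(r, j) = -2 (n(r, j) = 4 - 6 = -2)
s = -3
B(X, V) = 0
l(z) = -3
B(77, 117)/l(n(15, 13)) = 0/(-3) = 0*(-1/3) = 0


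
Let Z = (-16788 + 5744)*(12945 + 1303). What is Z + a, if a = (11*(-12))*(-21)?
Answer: -157352140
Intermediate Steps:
a = 2772 (a = -132*(-21) = 2772)
Z = -157354912 (Z = -11044*14248 = -157354912)
Z + a = -157354912 + 2772 = -157352140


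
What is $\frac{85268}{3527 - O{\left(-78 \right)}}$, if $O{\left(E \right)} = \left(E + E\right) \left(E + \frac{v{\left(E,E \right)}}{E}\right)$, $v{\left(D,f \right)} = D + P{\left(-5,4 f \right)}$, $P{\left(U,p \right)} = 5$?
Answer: $- \frac{85268}{8495} \approx -10.037$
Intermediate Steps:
$v{\left(D,f \right)} = 5 + D$ ($v{\left(D,f \right)} = D + 5 = 5 + D$)
$O{\left(E \right)} = 2 E \left(E + \frac{5 + E}{E}\right)$ ($O{\left(E \right)} = \left(E + E\right) \left(E + \frac{5 + E}{E}\right) = 2 E \left(E + \frac{5 + E}{E}\right)$)
$\frac{85268}{3527 - O{\left(-78 \right)}} = \frac{85268}{3527 - \left(10 + 2 \left(-78\right) + 2 \left(-78\right)^{2}\right)} = \frac{85268}{3527 - \left(10 - 156 + 2 \cdot 6084\right)} = \frac{85268}{3527 - \left(10 - 156 + 12168\right)} = \frac{85268}{3527 - 12022} = \frac{85268}{-8495} = 85268 \left(- \frac{1}{8495}\right) = - \frac{85268}{8495}$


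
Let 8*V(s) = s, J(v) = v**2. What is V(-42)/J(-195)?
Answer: -7/50700 ≈ -0.00013807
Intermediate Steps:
V(s) = s/8
V(-42)/J(-195) = ((1/8)*(-42))/((-195)**2) = -21/4/38025 = -21/4*1/38025 = -7/50700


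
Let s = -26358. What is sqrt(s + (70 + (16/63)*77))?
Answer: 8*I*sqrt(3694)/3 ≈ 162.08*I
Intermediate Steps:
sqrt(s + (70 + (16/63)*77)) = sqrt(-26358 + (70 + (16/63)*77)) = sqrt(-26358 + (70 + 176/9)) = sqrt(-26358 + 806/9) = sqrt(-236416/9) = 8*I*sqrt(3694)/3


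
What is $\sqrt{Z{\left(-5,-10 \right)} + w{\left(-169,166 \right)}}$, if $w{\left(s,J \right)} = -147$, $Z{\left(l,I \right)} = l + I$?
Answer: $9 i \sqrt{2} \approx 12.728 i$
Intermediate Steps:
$Z{\left(l,I \right)} = I + l$
$\sqrt{Z{\left(-5,-10 \right)} + w{\left(-169,166 \right)}} = \sqrt{\left(-10 - 5\right) - 147} = \sqrt{-15 - 147} = \sqrt{-162} = 9 i \sqrt{2}$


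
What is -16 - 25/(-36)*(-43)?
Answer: -1651/36 ≈ -45.861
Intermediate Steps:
-16 - 25/(-36)*(-43) = -16 - 25*(-1/36)*(-43) = -16 + (25/36)*(-43) = -16 - 1075/36 = -1651/36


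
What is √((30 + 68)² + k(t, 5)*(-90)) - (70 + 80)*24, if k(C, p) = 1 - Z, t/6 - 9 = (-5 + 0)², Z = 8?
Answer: -3600 + √10234 ≈ -3498.8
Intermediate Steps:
t = 204 (t = 54 + 6*(-5 + 0)² = 54 + 6*(-5)² = 54 + 6*25 = 54 + 150 = 204)
k(C, p) = -7 (k(C, p) = 1 - 1*8 = 1 - 8 = -7)
√((30 + 68)² + k(t, 5)*(-90)) - (70 + 80)*24 = √((30 + 68)² - 7*(-90)) - (70 + 80)*24 = √(98² + 630) - 150*24 = √(9604 + 630) - 1*3600 = √10234 - 3600 = -3600 + √10234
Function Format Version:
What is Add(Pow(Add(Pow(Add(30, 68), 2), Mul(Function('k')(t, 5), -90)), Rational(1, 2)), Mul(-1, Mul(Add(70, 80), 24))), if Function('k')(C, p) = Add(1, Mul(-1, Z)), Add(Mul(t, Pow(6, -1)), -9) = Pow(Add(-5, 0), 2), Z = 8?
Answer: Add(-3600, Pow(10234, Rational(1, 2))) ≈ -3498.8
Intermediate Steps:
t = 204 (t = Add(54, Mul(6, Pow(Add(-5, 0), 2))) = Add(54, Mul(6, Pow(-5, 2))) = Add(54, Mul(6, 25)) = Add(54, 150) = 204)
Function('k')(C, p) = -7 (Function('k')(C, p) = Add(1, Mul(-1, 8)) = Add(1, -8) = -7)
Add(Pow(Add(Pow(Add(30, 68), 2), Mul(Function('k')(t, 5), -90)), Rational(1, 2)), Mul(-1, Mul(Add(70, 80), 24))) = Add(Pow(Add(Pow(Add(30, 68), 2), Mul(-7, -90)), Rational(1, 2)), Mul(-1, Mul(Add(70, 80), 24))) = Add(Pow(Add(Pow(98, 2), 630), Rational(1, 2)), Mul(-1, Mul(150, 24))) = Add(Pow(Add(9604, 630), Rational(1, 2)), Mul(-1, 3600)) = Add(Pow(10234, Rational(1, 2)), -3600) = Add(-3600, Pow(10234, Rational(1, 2)))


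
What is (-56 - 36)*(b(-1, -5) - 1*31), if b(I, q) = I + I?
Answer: 3036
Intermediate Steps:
b(I, q) = 2*I
(-56 - 36)*(b(-1, -5) - 1*31) = (-56 - 36)*(2*(-1) - 1*31) = -92*(-2 - 31) = -92*(-33) = 3036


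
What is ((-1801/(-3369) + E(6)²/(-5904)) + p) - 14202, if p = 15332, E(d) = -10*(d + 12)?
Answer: 155401586/138129 ≈ 1125.0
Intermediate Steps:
E(d) = -120 - 10*d (E(d) = -10*(12 + d) = -120 - 10*d)
((-1801/(-3369) + E(6)²/(-5904)) + p) - 14202 = ((-1801/(-3369) + (-120 - 10*6)²/(-5904)) + 15332) - 14202 = ((-1801*(-1/3369) + (-120 - 60)²*(-1/5904)) + 15332) - 14202 = ((1801/3369 + (-180)²*(-1/5904)) + 15332) - 14202 = ((1801/3369 + 32400*(-1/5904)) + 15332) - 14202 = ((1801/3369 - 225/41) + 15332) - 14202 = (-684184/138129 + 15332) - 14202 = 2117109644/138129 - 14202 = 155401586/138129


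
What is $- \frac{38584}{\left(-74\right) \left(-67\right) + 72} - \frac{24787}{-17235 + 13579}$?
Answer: $- \frac{8192247}{9194840} \approx -0.89096$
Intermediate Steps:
$- \frac{38584}{\left(-74\right) \left(-67\right) + 72} - \frac{24787}{-17235 + 13579} = - \frac{38584}{4958 + 72} - \frac{24787}{-3656} = - \frac{38584}{5030} - - \frac{24787}{3656} = \left(-38584\right) \frac{1}{5030} + \frac{24787}{3656} = - \frac{19292}{2515} + \frac{24787}{3656} = - \frac{8192247}{9194840}$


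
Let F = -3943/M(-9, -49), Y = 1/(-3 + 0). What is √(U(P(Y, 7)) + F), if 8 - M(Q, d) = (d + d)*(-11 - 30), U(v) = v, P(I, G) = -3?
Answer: I*√32428870/4010 ≈ 1.4201*I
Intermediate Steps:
Y = -⅓ (Y = 1/(-3) = -⅓ ≈ -0.33333)
M(Q, d) = 8 + 82*d (M(Q, d) = 8 - (d + d)*(-11 - 30) = 8 - 2*d*(-41) = 8 - (-82)*d = 8 + 82*d)
F = 3943/4010 (F = -3943/(8 + 82*(-49)) = -3943/(8 - 4018) = -3943/(-4010) = -3943*(-1/4010) = 3943/4010 ≈ 0.98329)
√(U(P(Y, 7)) + F) = √(-3 + 3943/4010) = √(-8087/4010) = I*√32428870/4010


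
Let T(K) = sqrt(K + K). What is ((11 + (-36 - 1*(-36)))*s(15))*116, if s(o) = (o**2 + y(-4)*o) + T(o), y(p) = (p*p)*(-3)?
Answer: -631620 + 1276*sqrt(30) ≈ -6.2463e+5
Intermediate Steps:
y(p) = -3*p**2 (y(p) = p**2*(-3) = -3*p**2)
T(K) = sqrt(2)*sqrt(K) (T(K) = sqrt(2*K) = sqrt(2)*sqrt(K))
s(o) = o**2 - 48*o + sqrt(2)*sqrt(o) (s(o) = (o**2 + (-3*(-4)**2)*o) + sqrt(2)*sqrt(o) = (o**2 + (-3*16)*o) + sqrt(2)*sqrt(o) = (o**2 - 48*o) + sqrt(2)*sqrt(o) = o**2 - 48*o + sqrt(2)*sqrt(o))
((11 + (-36 - 1*(-36)))*s(15))*116 = ((11 + (-36 - 1*(-36)))*(15**2 - 48*15 + sqrt(2)*sqrt(15)))*116 = ((11 + (-36 + 36))*(225 - 720 + sqrt(30)))*116 = ((11 + 0)*(-495 + sqrt(30)))*116 = (11*(-495 + sqrt(30)))*116 = (-5445 + 11*sqrt(30))*116 = -631620 + 1276*sqrt(30)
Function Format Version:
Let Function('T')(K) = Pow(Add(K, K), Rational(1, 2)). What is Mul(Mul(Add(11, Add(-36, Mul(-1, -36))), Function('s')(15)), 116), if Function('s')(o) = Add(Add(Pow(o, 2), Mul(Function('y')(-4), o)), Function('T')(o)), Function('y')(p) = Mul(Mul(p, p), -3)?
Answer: Add(-631620, Mul(1276, Pow(30, Rational(1, 2)))) ≈ -6.2463e+5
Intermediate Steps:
Function('y')(p) = Mul(-3, Pow(p, 2)) (Function('y')(p) = Mul(Pow(p, 2), -3) = Mul(-3, Pow(p, 2)))
Function('T')(K) = Mul(Pow(2, Rational(1, 2)), Pow(K, Rational(1, 2))) (Function('T')(K) = Pow(Mul(2, K), Rational(1, 2)) = Mul(Pow(2, Rational(1, 2)), Pow(K, Rational(1, 2))))
Function('s')(o) = Add(Pow(o, 2), Mul(-48, o), Mul(Pow(2, Rational(1, 2)), Pow(o, Rational(1, 2)))) (Function('s')(o) = Add(Add(Pow(o, 2), Mul(Mul(-3, Pow(-4, 2)), o)), Mul(Pow(2, Rational(1, 2)), Pow(o, Rational(1, 2)))) = Add(Add(Pow(o, 2), Mul(Mul(-3, 16), o)), Mul(Pow(2, Rational(1, 2)), Pow(o, Rational(1, 2)))) = Add(Add(Pow(o, 2), Mul(-48, o)), Mul(Pow(2, Rational(1, 2)), Pow(o, Rational(1, 2)))) = Add(Pow(o, 2), Mul(-48, o), Mul(Pow(2, Rational(1, 2)), Pow(o, Rational(1, 2)))))
Mul(Mul(Add(11, Add(-36, Mul(-1, -36))), Function('s')(15)), 116) = Mul(Mul(Add(11, Add(-36, Mul(-1, -36))), Add(Pow(15, 2), Mul(-48, 15), Mul(Pow(2, Rational(1, 2)), Pow(15, Rational(1, 2))))), 116) = Mul(Mul(Add(11, Add(-36, 36)), Add(225, -720, Pow(30, Rational(1, 2)))), 116) = Mul(Mul(Add(11, 0), Add(-495, Pow(30, Rational(1, 2)))), 116) = Mul(Mul(11, Add(-495, Pow(30, Rational(1, 2)))), 116) = Mul(Add(-5445, Mul(11, Pow(30, Rational(1, 2)))), 116) = Add(-631620, Mul(1276, Pow(30, Rational(1, 2))))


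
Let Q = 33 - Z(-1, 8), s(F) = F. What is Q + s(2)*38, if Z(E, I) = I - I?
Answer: 109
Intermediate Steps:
Z(E, I) = 0
Q = 33 (Q = 33 - 1*0 = 33 + 0 = 33)
Q + s(2)*38 = 33 + 2*38 = 33 + 76 = 109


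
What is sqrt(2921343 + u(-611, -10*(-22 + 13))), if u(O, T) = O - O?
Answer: sqrt(2921343) ≈ 1709.2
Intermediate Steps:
u(O, T) = 0
sqrt(2921343 + u(-611, -10*(-22 + 13))) = sqrt(2921343 + 0) = sqrt(2921343)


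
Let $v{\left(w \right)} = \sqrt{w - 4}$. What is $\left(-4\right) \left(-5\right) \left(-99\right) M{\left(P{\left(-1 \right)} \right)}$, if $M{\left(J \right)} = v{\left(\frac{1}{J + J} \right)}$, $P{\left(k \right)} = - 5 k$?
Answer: $- 198 i \sqrt{390} \approx - 3910.2 i$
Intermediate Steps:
$v{\left(w \right)} = \sqrt{-4 + w}$
$M{\left(J \right)} = \sqrt{-4 + \frac{1}{2 J}}$ ($M{\left(J \right)} = \sqrt{-4 + \frac{1}{J + J}} = \sqrt{-4 + \frac{1}{2 J}}$)
$\left(-4\right) \left(-5\right) \left(-99\right) M{\left(P{\left(-1 \right)} \right)} = \left(-4\right) \left(-5\right) \left(-99\right) \frac{\sqrt{-16 + \frac{2}{\left(-5\right) \left(-1\right)}}}{2} = 20 \left(-99\right) \frac{\sqrt{-16 + \frac{2}{5}}}{2} = - 1980 \frac{\sqrt{-16 + 2 \cdot \frac{1}{5}}}{2} = - 1980 \frac{\sqrt{-16 + \frac{2}{5}}}{2} = - 1980 \frac{\sqrt{- \frac{78}{5}}}{2} = - 1980 \frac{\frac{1}{5} i \sqrt{390}}{2} = - 1980 \frac{i \sqrt{390}}{10} = - 198 i \sqrt{390}$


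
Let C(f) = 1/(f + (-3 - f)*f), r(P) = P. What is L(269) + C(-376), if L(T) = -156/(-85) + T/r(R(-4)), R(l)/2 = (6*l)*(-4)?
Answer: 27306329/8437440 ≈ 3.2363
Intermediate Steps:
R(l) = -48*l (R(l) = 2*((6*l)*(-4)) = 2*(-24*l) = -48*l)
L(T) = 156/85 + T/192 (L(T) = -156/(-85) + T/((-48*(-4))) = -156*(-1/85) + T/192 = 156/85 + T*(1/192) = 156/85 + T/192)
C(f) = 1/(f + f*(-3 - f))
L(269) + C(-376) = (156/85 + (1/192)*269) - 1/(-376*(2 - 376)) = (156/85 + 269/192) - 1*(-1/376)/(-374) = 52817/16320 - 1*(-1/376)*(-1/374) = 52817/16320 - 1/140624 = 27306329/8437440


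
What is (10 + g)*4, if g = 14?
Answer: 96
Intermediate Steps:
(10 + g)*4 = (10 + 14)*4 = 24*4 = 96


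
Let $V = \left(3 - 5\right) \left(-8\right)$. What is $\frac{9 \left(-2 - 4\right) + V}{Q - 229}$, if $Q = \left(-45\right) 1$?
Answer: $\frac{19}{137} \approx 0.13869$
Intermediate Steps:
$Q = -45$
$V = 16$ ($V = \left(-2\right) \left(-8\right) = 16$)
$\frac{9 \left(-2 - 4\right) + V}{Q - 229} = \frac{9 \left(-2 - 4\right) + 16}{-45 - 229} = \frac{9 \left(-6\right) + 16}{-45 - 229} = \frac{-54 + 16}{-45 - 229} = - \frac{38}{-274} = \left(-38\right) \left(- \frac{1}{274}\right) = \frac{19}{137}$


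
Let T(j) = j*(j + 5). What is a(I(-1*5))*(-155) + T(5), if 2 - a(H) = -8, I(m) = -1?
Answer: -1500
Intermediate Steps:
a(H) = 10 (a(H) = 2 - 1*(-8) = 2 + 8 = 10)
T(j) = j*(5 + j)
a(I(-1*5))*(-155) + T(5) = 10*(-155) + 5*(5 + 5) = -1550 + 5*10 = -1550 + 50 = -1500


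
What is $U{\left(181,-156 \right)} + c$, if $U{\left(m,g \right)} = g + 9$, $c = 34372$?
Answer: $34225$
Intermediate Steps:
$U{\left(m,g \right)} = 9 + g$
$U{\left(181,-156 \right)} + c = \left(9 - 156\right) + 34372 = -147 + 34372 = 34225$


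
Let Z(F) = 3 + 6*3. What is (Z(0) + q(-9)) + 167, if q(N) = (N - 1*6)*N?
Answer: 323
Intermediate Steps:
q(N) = N*(-6 + N) (q(N) = (N - 6)*N = (-6 + N)*N = N*(-6 + N))
Z(F) = 21 (Z(F) = 3 + 18 = 21)
(Z(0) + q(-9)) + 167 = (21 - 9*(-6 - 9)) + 167 = (21 - 9*(-15)) + 167 = (21 + 135) + 167 = 156 + 167 = 323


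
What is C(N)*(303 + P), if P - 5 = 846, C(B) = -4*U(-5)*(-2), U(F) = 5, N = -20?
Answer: 46160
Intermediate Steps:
C(B) = 40 (C(B) = -4*5*(-2) = -20*(-2) = 40)
P = 851 (P = 5 + 846 = 851)
C(N)*(303 + P) = 40*(303 + 851) = 40*1154 = 46160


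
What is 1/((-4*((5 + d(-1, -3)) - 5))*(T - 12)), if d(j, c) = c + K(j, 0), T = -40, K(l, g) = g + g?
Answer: -1/624 ≈ -0.0016026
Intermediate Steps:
K(l, g) = 2*g
d(j, c) = c (d(j, c) = c + 2*0 = c + 0 = c)
1/((-4*((5 + d(-1, -3)) - 5))*(T - 12)) = 1/((-4*((5 - 3) - 5))*(-40 - 12)) = 1/(-4*(2 - 5)*(-52)) = 1/(-4*(-3)*(-52)) = 1/(12*(-52)) = 1/(-624) = -1/624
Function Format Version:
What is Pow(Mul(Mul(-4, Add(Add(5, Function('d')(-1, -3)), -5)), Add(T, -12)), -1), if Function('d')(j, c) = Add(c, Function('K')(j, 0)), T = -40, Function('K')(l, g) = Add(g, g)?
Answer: Rational(-1, 624) ≈ -0.0016026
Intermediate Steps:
Function('K')(l, g) = Mul(2, g)
Function('d')(j, c) = c (Function('d')(j, c) = Add(c, Mul(2, 0)) = Add(c, 0) = c)
Pow(Mul(Mul(-4, Add(Add(5, Function('d')(-1, -3)), -5)), Add(T, -12)), -1) = Pow(Mul(Mul(-4, Add(Add(5, -3), -5)), Add(-40, -12)), -1) = Pow(Mul(Mul(-4, Add(2, -5)), -52), -1) = Pow(Mul(Mul(-4, -3), -52), -1) = Pow(Mul(12, -52), -1) = Pow(-624, -1) = Rational(-1, 624)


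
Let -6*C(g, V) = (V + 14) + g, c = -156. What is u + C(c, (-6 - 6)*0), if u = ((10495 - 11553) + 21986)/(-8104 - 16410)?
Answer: 838855/36771 ≈ 22.813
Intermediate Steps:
C(g, V) = -7/3 - V/6 - g/6 (C(g, V) = -((V + 14) + g)/6 = -((14 + V) + g)/6 = -(14 + V + g)/6 = -7/3 - V/6 - g/6)
u = -10464/12257 (u = (-1058 + 21986)/(-24514) = 20928*(-1/24514) = -10464/12257 ≈ -0.85372)
u + C(c, (-6 - 6)*0) = -10464/12257 + (-7/3 - (-6 - 6)*0/6 - ⅙*(-156)) = -10464/12257 + (-7/3 - (-2)*0 + 26) = -10464/12257 + (-7/3 - ⅙*0 + 26) = -10464/12257 + (-7/3 + 0 + 26) = -10464/12257 + 71/3 = 838855/36771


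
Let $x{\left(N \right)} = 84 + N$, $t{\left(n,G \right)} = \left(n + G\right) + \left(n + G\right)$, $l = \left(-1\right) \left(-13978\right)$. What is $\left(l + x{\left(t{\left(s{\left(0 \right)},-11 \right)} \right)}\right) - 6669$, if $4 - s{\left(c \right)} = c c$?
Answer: $7379$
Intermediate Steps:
$s{\left(c \right)} = 4 - c^{2}$ ($s{\left(c \right)} = 4 - c c = 4 - c^{2}$)
$l = 13978$
$t{\left(n,G \right)} = 2 G + 2 n$ ($t{\left(n,G \right)} = \left(G + n\right) + \left(G + n\right) = 2 G + 2 n$)
$\left(l + x{\left(t{\left(s{\left(0 \right)},-11 \right)} \right)}\right) - 6669 = \left(13978 + \left(84 + \left(2 \left(-11\right) + 2 \left(4 - 0^{2}\right)\right)\right)\right) - 6669 = \left(13978 + \left(84 - \left(22 - 2 \left(4 - 0\right)\right)\right)\right) - 6669 = \left(13978 + \left(84 - \left(22 - 2 \left(4 + 0\right)\right)\right)\right) - 6669 = \left(13978 + \left(84 + \left(-22 + 2 \cdot 4\right)\right)\right) - 6669 = \left(13978 + \left(84 + \left(-22 + 8\right)\right)\right) - 6669 = \left(13978 + \left(84 - 14\right)\right) - 6669 = \left(13978 + 70\right) - 6669 = 14048 - 6669 = 7379$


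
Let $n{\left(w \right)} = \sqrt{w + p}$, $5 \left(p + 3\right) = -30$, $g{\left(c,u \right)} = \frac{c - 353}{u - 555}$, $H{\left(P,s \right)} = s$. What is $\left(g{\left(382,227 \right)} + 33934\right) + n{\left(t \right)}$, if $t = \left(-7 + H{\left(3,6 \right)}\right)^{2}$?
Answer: $\frac{11130323}{328} + 2 i \sqrt{2} \approx 33934.0 + 2.8284 i$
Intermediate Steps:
$t = 1$ ($t = \left(-7 + 6\right)^{2} = \left(-1\right)^{2} = 1$)
$g{\left(c,u \right)} = \frac{-353 + c}{-555 + u}$
$p = -9$ ($p = -3 + \frac{1}{5} \left(-30\right) = -3 - 6 = -9$)
$n{\left(w \right)} = \sqrt{-9 + w}$ ($n{\left(w \right)} = \sqrt{w - 9} = \sqrt{-9 + w}$)
$\left(g{\left(382,227 \right)} + 33934\right) + n{\left(t \right)} = \left(\frac{-353 + 382}{-555 + 227} + 33934\right) + \sqrt{-9 + 1} = \left(\frac{1}{-328} \cdot 29 + 33934\right) + \sqrt{-8} = \left(\left(- \frac{1}{328}\right) 29 + 33934\right) + 2 i \sqrt{2} = \left(- \frac{29}{328} + 33934\right) + 2 i \sqrt{2} = \frac{11130323}{328} + 2 i \sqrt{2}$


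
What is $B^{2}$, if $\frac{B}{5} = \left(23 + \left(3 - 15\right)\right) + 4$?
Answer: $5625$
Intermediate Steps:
$B = 75$ ($B = 5 \left(\left(23 + \left(3 - 15\right)\right) + 4\right) = 5 \left(\left(23 - 12\right) + 4\right) = 5 \left(11 + 4\right) = 5 \cdot 15 = 75$)
$B^{2} = 75^{2} = 5625$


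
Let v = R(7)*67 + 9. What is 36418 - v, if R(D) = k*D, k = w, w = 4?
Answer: 34533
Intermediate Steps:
k = 4
R(D) = 4*D
v = 1885 (v = (4*7)*67 + 9 = 28*67 + 9 = 1876 + 9 = 1885)
36418 - v = 36418 - 1*1885 = 36418 - 1885 = 34533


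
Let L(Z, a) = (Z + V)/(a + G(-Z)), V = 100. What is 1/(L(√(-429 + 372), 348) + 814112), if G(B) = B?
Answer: 98638658775/80302944057336073 - 448*I*√57/80302944057336073 ≈ 1.2283e-6 - 4.212e-14*I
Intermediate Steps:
L(Z, a) = (100 + Z)/(a - Z) (L(Z, a) = (Z + 100)/(a - Z) = (100 + Z)/(a - Z))
1/(L(√(-429 + 372), 348) + 814112) = 1/((100 + √(-429 + 372))/(348 - √(-429 + 372)) + 814112) = 1/((100 + √(-57))/(348 - √(-57)) + 814112) = 1/((100 + I*√57)/(348 - I*√57) + 814112) = 1/(814112 + (100 + I*√57)/(348 - I*√57))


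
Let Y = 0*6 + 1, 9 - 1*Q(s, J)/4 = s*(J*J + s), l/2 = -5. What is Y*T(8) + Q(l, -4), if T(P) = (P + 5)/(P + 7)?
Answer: 4153/15 ≈ 276.87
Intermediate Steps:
l = -10 (l = 2*(-5) = -10)
Q(s, J) = 36 - 4*s*(s + J**2) (Q(s, J) = 36 - 4*s*(J*J + s) = 36 - 4*s*(J**2 + s) = 36 - 4*s*(s + J**2))
Y = 1 (Y = 0 + 1 = 1)
T(P) = (5 + P)/(7 + P)
Y*T(8) + Q(l, -4) = 1*((5 + 8)/(7 + 8)) + (36 - 4*(-10)**2 - 4*(-10)*(-4)**2) = 1*(13/15) + (36 - 4*100 - 4*(-10)*16) = 1*((1/15)*13) + (36 - 400 + 640) = 1*(13/15) + 276 = 13/15 + 276 = 4153/15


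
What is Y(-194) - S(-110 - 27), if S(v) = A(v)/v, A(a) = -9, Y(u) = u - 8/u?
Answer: -2578391/13289 ≈ -194.02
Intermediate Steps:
Y(u) = u - 8/u
S(v) = -9/v
Y(-194) - S(-110 - 27) = (-194 - 8/(-194)) - (-9)/(-110 - 27) = (-194 - 8*(-1/194)) - (-9)/(-137) = (-194 + 4/97) - (-9)*(-1)/137 = -18814/97 - 1*9/137 = -18814/97 - 9/137 = -2578391/13289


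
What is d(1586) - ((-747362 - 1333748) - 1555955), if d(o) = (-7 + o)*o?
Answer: 6141359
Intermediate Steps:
d(o) = o*(-7 + o)
d(1586) - ((-747362 - 1333748) - 1555955) = 1586*(-7 + 1586) - ((-747362 - 1333748) - 1555955) = 1586*1579 - (-2081110 - 1555955) = 2504294 - 1*(-3637065) = 2504294 + 3637065 = 6141359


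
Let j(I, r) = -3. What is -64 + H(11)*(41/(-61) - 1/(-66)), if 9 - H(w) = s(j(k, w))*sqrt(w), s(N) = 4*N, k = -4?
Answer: -93823/1342 - 5290*sqrt(11)/671 ≈ -96.060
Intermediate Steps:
H(w) = 9 + 12*sqrt(w) (H(w) = 9 - 4*(-3)*sqrt(w) = 9 - (-12)*sqrt(w) = 9 + 12*sqrt(w))
-64 + H(11)*(41/(-61) - 1/(-66)) = -64 + (9 + 12*sqrt(11))*(41/(-61) - 1/(-66)) = -64 + (9 + 12*sqrt(11))*(41*(-1/61) - 1*(-1/66)) = -64 + (9 + 12*sqrt(11))*(-41/61 + 1/66) = -64 + (9 + 12*sqrt(11))*(-2645/4026) = -64 + (-7935/1342 - 5290*sqrt(11)/671) = -93823/1342 - 5290*sqrt(11)/671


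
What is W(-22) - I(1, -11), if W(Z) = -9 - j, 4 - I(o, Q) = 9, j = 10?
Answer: -14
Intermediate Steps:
I(o, Q) = -5 (I(o, Q) = 4 - 1*9 = 4 - 9 = -5)
W(Z) = -19 (W(Z) = -9 - 1*10 = -9 - 10 = -19)
W(-22) - I(1, -11) = -19 - 1*(-5) = -19 + 5 = -14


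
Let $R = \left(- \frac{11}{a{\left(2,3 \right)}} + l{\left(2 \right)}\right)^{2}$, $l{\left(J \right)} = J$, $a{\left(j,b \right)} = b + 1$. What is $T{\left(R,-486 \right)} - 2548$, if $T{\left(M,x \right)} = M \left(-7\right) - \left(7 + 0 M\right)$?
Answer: $- \frac{40943}{16} \approx -2558.9$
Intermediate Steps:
$a{\left(j,b \right)} = 1 + b$
$R = \frac{9}{16}$ ($R = \left(- \frac{11}{1 + 3} + 2\right)^{2} = \left(- \frac{11}{4} + 2\right)^{2} = \left(- \frac{3}{4}\right)^{2} = \frac{9}{16} \approx 0.5625$)
$T{\left(M,x \right)} = -7 - 7 M$ ($T{\left(M,x \right)} = - 7 M + \left(0 - 7\right) = - 7 M - 7 = -7 - 7 M$)
$T{\left(R,-486 \right)} - 2548 = \left(-7 - \frac{63}{16}\right) - 2548 = - \frac{175}{16} - 2548 = - \frac{40943}{16}$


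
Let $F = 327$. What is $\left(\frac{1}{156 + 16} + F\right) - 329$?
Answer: $- \frac{343}{172} \approx -1.9942$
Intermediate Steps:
$\left(\frac{1}{156 + 16} + F\right) - 329 = \left(\frac{1}{156 + 16} + 327\right) - 329 = \left(\frac{1}{172} + 327\right) - 329 = \frac{56245}{172} - 329 = - \frac{343}{172}$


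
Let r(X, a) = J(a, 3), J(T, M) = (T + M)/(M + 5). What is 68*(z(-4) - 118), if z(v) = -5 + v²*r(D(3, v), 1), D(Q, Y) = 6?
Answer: -7820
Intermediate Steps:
J(T, M) = (M + T)/(5 + M)
r(X, a) = 3/8 + a/8 (r(X, a) = (3 + a)/(5 + 3) = (3 + a)/8 = 3/8 + a/8)
z(v) = -5 + v²/2 (z(v) = -5 + v²*(3/8 + (⅛)*1) = -5 + v²*(3/8 + ⅛) = -5 + v²*(½) = -5 + v²/2)
68*(z(-4) - 118) = 68*((-5 + (½)*(-4)²) - 118) = 68*((-5 + (½)*16) - 118) = 68*((-5 + 8) - 118) = 68*(3 - 118) = 68*(-115) = -7820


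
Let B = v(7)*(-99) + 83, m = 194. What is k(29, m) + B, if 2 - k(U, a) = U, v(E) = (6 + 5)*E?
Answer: -7567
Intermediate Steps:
v(E) = 11*E
B = -7540 (B = (11*7)*(-99) + 83 = 77*(-99) + 83 = -7623 + 83 = -7540)
k(U, a) = 2 - U
k(29, m) + B = (2 - 1*29) - 7540 = (2 - 29) - 7540 = -27 - 7540 = -7567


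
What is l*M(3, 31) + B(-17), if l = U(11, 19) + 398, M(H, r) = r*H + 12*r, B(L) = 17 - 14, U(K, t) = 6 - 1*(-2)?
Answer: 188793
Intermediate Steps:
U(K, t) = 8 (U(K, t) = 6 + 2 = 8)
B(L) = 3
M(H, r) = 12*r + H*r (M(H, r) = H*r + 12*r = 12*r + H*r)
l = 406 (l = 8 + 398 = 406)
l*M(3, 31) + B(-17) = 406*(31*(12 + 3)) + 3 = 406*(31*15) + 3 = 406*465 + 3 = 188790 + 3 = 188793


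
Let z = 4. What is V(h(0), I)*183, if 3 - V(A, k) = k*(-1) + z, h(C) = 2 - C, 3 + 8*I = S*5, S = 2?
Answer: -183/8 ≈ -22.875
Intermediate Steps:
I = 7/8 (I = -3/8 + (2*5)/8 = -3/8 + (⅛)*10 = -3/8 + 5/4 = 7/8 ≈ 0.87500)
V(A, k) = -1 + k (V(A, k) = 3 - (k*(-1) + 4) = 3 - (-k + 4) = 3 - (4 - k) = 3 + (-4 + k) = -1 + k)
V(h(0), I)*183 = (-1 + 7/8)*183 = -⅛*183 = -183/8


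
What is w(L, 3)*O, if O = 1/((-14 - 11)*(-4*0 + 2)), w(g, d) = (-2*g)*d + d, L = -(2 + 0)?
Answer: -3/10 ≈ -0.30000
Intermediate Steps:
L = -2 (L = -1*2 = -2)
w(g, d) = d - 2*d*g (w(g, d) = -2*d*g + d = d - 2*d*g)
O = -1/50 (O = 1/((-25)*(0 + 2)) = -1/25/2 = -1/25*½ = -1/50 ≈ -0.020000)
w(L, 3)*O = (3*(1 - 2*(-2)))*(-1/50) = (3*(1 + 4))*(-1/50) = (3*5)*(-1/50) = 15*(-1/50) = -3/10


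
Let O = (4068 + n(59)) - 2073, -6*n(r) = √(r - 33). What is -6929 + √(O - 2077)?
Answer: -6929 + I*√(2952 + 6*√26)/6 ≈ -6929.0 + 9.1022*I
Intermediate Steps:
n(r) = -√(-33 + r)/6 (n(r) = -√(r - 33)/6 = -√(-33 + r)/6)
O = 1995 - √26/6 (O = (4068 - √(-33 + 59)/6) - 2073 = (4068 - √26/6) - 2073 = 1995 - √26/6 ≈ 1994.2)
-6929 + √(O - 2077) = -6929 + √((1995 - √26/6) - 2077) = -6929 + √(-82 - √26/6)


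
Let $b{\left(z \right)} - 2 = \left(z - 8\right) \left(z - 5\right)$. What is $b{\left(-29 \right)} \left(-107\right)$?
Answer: $-134820$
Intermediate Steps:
$b{\left(z \right)} = 2 + \left(-8 + z\right) \left(-5 + z\right)$ ($b{\left(z \right)} = 2 + \left(z - 8\right) \left(z - 5\right) = 2 + \left(-8 + z\right) \left(-5 + z\right)$)
$b{\left(-29 \right)} \left(-107\right) = \left(42 + \left(-29\right)^{2} - -377\right) \left(-107\right) = \left(42 + 841 + 377\right) \left(-107\right) = 1260 \left(-107\right) = -134820$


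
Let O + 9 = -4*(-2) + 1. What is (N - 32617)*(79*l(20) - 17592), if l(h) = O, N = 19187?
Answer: 236260560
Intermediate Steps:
O = 0 (O = -9 + (-4*(-2) + 1) = -9 + (8 + 1) = -9 + 9 = 0)
l(h) = 0
(N - 32617)*(79*l(20) - 17592) = (19187 - 32617)*(79*0 - 17592) = -13430*(0 - 17592) = -13430*(-17592) = 236260560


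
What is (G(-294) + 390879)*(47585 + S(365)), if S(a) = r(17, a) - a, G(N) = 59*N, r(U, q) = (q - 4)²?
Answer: 66317422353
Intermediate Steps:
r(U, q) = (-4 + q)²
S(a) = (-4 + a)² - a
(G(-294) + 390879)*(47585 + S(365)) = (59*(-294) + 390879)*(47585 + ((-4 + 365)² - 1*365)) = (-17346 + 390879)*(47585 + (361² - 365)) = 373533*(47585 + (130321 - 365)) = 373533*(47585 + 129956) = 373533*177541 = 66317422353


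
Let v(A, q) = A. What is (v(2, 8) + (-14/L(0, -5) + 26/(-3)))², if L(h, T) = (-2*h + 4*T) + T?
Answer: 209764/5625 ≈ 37.291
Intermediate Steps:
L(h, T) = -2*h + 5*T
(v(2, 8) + (-14/L(0, -5) + 26/(-3)))² = (2 + (-14/(-2*0 + 5*(-5)) + 26/(-3)))² = (2 + (-14/(0 - 25) + 26*(-⅓)))² = (2 + (-14/(-25) - 26/3))² = (2 + (-14*(-1/25) - 26/3))² = (2 + (14/25 - 26/3))² = (2 - 608/75)² = (-458/75)² = 209764/5625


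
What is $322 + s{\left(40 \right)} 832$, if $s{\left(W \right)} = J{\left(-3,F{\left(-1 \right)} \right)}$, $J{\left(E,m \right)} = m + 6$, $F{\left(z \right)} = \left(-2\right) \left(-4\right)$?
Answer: $11970$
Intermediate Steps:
$F{\left(z \right)} = 8$
$J{\left(E,m \right)} = 6 + m$
$s{\left(W \right)} = 14$ ($s{\left(W \right)} = 6 + 8 = 14$)
$322 + s{\left(40 \right)} 832 = 322 + 14 \cdot 832 = 322 + 11648 = 11970$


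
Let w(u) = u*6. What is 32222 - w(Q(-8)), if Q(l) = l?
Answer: 32270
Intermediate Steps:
w(u) = 6*u
32222 - w(Q(-8)) = 32222 - 6*(-8) = 32222 - 1*(-48) = 32222 + 48 = 32270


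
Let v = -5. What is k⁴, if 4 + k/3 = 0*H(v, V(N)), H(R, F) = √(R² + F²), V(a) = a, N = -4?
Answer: 20736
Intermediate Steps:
H(R, F) = √(F² + R²)
k = -12 (k = -12 + 3*(0*√((-4)² + (-5)²)) = -12 + 3*(0*√(16 + 25)) = -12 + 3*(0*√41) = -12 + 3*0 = -12 + 0 = -12)
k⁴ = (-12)⁴ = 20736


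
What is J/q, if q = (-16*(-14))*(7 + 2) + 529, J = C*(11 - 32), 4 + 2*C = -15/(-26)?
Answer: 1869/132340 ≈ 0.014123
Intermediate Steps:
C = -89/52 (C = -2 + (-15/(-26))/2 = -2 + (-15*(-1/26))/2 = -2 + (½)*(15/26) = -2 + 15/52 = -89/52 ≈ -1.7115)
J = 1869/52 (J = -89*(11 - 32)/52 = -89/52*(-21) = 1869/52 ≈ 35.942)
q = 2545 (q = 224*9 + 529 = 2016 + 529 = 2545)
J/q = (1869/52)/2545 = (1869/52)*(1/2545) = 1869/132340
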